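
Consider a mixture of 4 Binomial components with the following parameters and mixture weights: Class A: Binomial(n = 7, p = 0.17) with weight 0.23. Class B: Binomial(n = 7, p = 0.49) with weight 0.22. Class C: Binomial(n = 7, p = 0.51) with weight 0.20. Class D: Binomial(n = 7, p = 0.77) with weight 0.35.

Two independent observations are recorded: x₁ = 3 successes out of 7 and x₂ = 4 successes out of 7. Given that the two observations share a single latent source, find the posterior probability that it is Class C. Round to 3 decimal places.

By Bayes' theorem, P(k | x) = π_k f_k(x) / Σ_j π_j f_j(x).
Since both observations come from the same component, the likelihood for component k is f_k(x₁)·f_k(x₂).
  L_A = [C(7,3)·0.17^3·0.83^4 = 35·0.004913·0.474583 = 0.081607] × [0.0167147] = 0.00136403
  L_B = [C(7,3)·0.49^3·0.51^4 = 35·0.117649·0.067652 = 0.278572] × [0.267647] = 0.074559
  L_C = [C(7,3)·0.51^3·0.49^4 = 35·0.132651·0.057648 = 0.267647] × [0.278572] = 0.074559
  L_D = [C(7,3)·0.77^3·0.23^4 = 35·0.456533·0.00279841 = 0.0447148] × [0.149697] = 0.0066937
Unnormalised posteriors:
  π_A·L_A = 0.23 × 0.00136403 = 0.000313728
  π_B·L_B = 0.22 × 0.074559 = 0.016403
  π_C·L_C = 0.20 × 0.074559 = 0.0149118
  π_D·L_D = 0.35 × 0.0066937 = 0.00234279
Denominator: 0.000313728 + 0.016403 + 0.0149118 + 0.00234279 = 0.0339713
P(Class C | x) ≈ 0.439

0.439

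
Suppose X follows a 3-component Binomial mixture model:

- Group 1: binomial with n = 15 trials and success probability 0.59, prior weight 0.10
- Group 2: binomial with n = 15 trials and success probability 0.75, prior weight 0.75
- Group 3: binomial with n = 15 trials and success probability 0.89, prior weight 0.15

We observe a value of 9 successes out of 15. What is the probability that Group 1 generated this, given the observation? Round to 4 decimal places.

0.2292

By Bayes' theorem, P(k | x) = P(Z=k) f_k(x) / Σ_j P(Z=j) f_j(x).
Evaluate each component's likelihood at the observed value:
  p_1 = C(15,9)·0.59^9·0.41^6 = 5005·0.008663·0.0047501 = 0.205956
  p_2 = C(15,9)·0.75^9·0.25^6 = 5005·0.0750847·0.000244141 = 0.0917478
  p_3 = C(15,9)·0.89^9·0.11^6 = 5005·0.350356·1.77156e-06 = 0.00310649
Unnormalised posteriors:
  P(Z=1)·p_1 = 0.10 × 0.205956 = 0.0205956
  P(Z=2)·p_2 = 0.75 × 0.0917478 = 0.0688108
  P(Z=3)·p_3 = 0.15 × 0.00310649 = 0.000465974
Marginal: 0.0205956 + 0.0688108 + 0.000465974 = 0.0898724
P(Group 1 | the observation) = 0.0205956 / 0.0898724 ≈ 0.2292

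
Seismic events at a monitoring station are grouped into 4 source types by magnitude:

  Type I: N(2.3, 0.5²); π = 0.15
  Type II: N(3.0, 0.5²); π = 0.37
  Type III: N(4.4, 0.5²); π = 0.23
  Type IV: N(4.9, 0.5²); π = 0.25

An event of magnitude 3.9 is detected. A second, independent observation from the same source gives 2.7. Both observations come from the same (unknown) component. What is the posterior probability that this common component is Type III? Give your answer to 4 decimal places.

0.0069

P(component k | x) = π_k·f_k(x) / marginal(x), where marginal(x) = Σ_j π_j·f_j(x).
Since both observations come from the same component, the likelihood for component k is f_k(x₁)·f_k(x₂).
  f_I = [0.00476818] × [0.579383] = 0.0027626
  f_II = [0.1579] × [0.666449] = 0.105233
  f_III = [0.483941] × [0.00246444] = 0.00119264
  f_IV = [0.107982] × [4.98849e-05] = 5.38667e-06
Weight by the priors:
  π_I·f_I = 0.15 × 0.0027626 = 0.00041439
  π_II·f_II = 0.37 × 0.105233 = 0.038936
  π_III·f_III = 0.23 × 0.00119264 = 0.000274308
  π_IV·f_IV = 0.25 × 5.38667e-06 = 1.34667e-06
Sum: 0.00041439 + 0.038936 + 0.000274308 + 1.34667e-06 = 0.0396261
Responsibility of Type III: 0.000274308 / 0.0396261 ≈ 0.0069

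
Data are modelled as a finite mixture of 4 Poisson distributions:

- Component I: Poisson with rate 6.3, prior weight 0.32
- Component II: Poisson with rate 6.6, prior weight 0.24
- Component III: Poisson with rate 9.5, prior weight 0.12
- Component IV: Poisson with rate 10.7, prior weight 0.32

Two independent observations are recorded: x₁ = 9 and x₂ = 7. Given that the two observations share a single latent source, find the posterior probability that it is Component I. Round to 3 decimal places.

By Bayes' theorem, P(k | x) = π_k f_k(x) / Σ_j π_j f_j(x).
Since both observations come from the same component, the likelihood for component k is f_k(x₁)·f_k(x₂).
  p_I = [e^(−6.3)·6.3^9/9! = 0.0791128] × [0.143515] = 0.0113539
  p_II = [e^(−6.6)·6.6^9/9! = 0.0890818] × [0.147243] = 0.0131166
  p_III = [e^(−9.5)·9.5^9/9! = 0.130003] × [0.103714] = 0.0134831
  p_IV = [e^(−10.7)·10.7^9/9! = 0.114219] × [0.0718298] = 0.00820436
Prior × likelihood for each component:
  π_I·p_I = 0.32 × 0.0113539 = 0.00363325
  π_II·p_II = 0.24 × 0.0131166 = 0.00314799
  π_III·p_III = 0.12 × 0.0134831 = 0.00161797
  π_IV·p_IV = 0.32 × 0.00820436 = 0.0026254
Denominator: 0.00363325 + 0.00314799 + 0.00161797 + 0.0026254 = 0.0110246
P(Component I | data) ≈ 0.330

0.330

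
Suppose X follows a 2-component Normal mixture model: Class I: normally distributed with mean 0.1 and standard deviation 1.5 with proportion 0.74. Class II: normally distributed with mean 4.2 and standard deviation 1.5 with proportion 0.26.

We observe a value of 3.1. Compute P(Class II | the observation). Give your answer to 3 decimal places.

The responsibility of component k is π_k f_k(x) divided by Σ_j π_j f_j(x).
Normal densities:
  f_I = (1/(1.5·√(2π)))·exp(−(3.1−0.1)²/(2·1.5²)) = 0.265962·exp(-2.00000) = 0.035994
  f_II = (1/(1.5·√(2π)))·exp(−(3.1−4.2)²/(2·1.5²)) = 0.265962·exp(-0.26889) = 0.203255
Multiply by the mixture weights:
  π_I·f_I = 0.74 × 0.035994 = 0.0266355
  π_II·f_II = 0.26 × 0.203255 = 0.0528464
Sum: 0.0266355 + 0.0528464 = 0.0794819
P(Class II | the observation) = 0.0528464 / 0.0794819 ≈ 0.665

0.665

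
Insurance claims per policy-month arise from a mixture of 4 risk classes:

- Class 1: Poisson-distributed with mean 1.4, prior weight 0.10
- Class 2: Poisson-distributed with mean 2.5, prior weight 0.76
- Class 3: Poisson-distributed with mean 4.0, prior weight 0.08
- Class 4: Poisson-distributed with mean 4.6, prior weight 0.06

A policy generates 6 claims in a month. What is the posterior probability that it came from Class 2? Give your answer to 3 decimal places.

0.561

Apply Bayes' rule: the posterior for each component is proportional to its prior times its likelihood at x.
Component likelihoods at x = 6 claims:
  p_1 = e^(−1.4)·1.4^6/6! = 0.00257883
  p_2 = e^(−2.5)·2.5^6/6! = 0.0278337
  p_3 = e^(−4.0)·4.0^6/6! = 0.104196
  p_4 = e^(−4.6)·4.6^6/6! = 0.13227
Unnormalised posteriors:
  π_1·p_1 = 0.10 × 0.00257883 = 0.000257883
  π_2·p_2 = 0.76 × 0.0278337 = 0.0211536
  π_3·p_3 = 0.08 × 0.104196 = 0.00833565
  π_4·p_4 = 0.06 × 0.13227 = 0.00793617
Sum: 0.000257883 + 0.0211536 + 0.00833565 + 0.00793617 = 0.0376833
So the posterior for Class 2 is 0.0211536 / 0.0376833 ≈ 0.561.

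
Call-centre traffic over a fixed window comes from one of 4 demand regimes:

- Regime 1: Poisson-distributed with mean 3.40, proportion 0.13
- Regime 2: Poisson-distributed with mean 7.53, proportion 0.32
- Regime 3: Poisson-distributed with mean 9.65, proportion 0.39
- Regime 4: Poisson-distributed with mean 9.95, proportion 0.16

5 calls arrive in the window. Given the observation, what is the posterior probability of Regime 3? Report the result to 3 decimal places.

Apply Bayes' rule: the posterior for each component is proportional to its prior times its likelihood at x.
Component likelihoods at x = 5 calls:
  L_1 = e^(−3.40)·3.40^5/5! = 0.126361
  L_2 = e^(−7.53)·7.53^5/5! = 0.108282
  L_3 = e^(−9.65)·9.65^5/5! = 0.0449276
  L_4 = e^(−9.95)·9.95^5/5! = 0.0387886
Unnormalised posteriors:
  P(Z=1)·L_1 = 0.13 × 0.126361 = 0.0164269
  P(Z=2)·L_2 = 0.32 × 0.108282 = 0.0346502
  P(Z=3)·L_3 = 0.39 × 0.0449276 = 0.0175218
  P(Z=4)·L_4 = 0.16 × 0.0387886 = 0.00620618
Marginal: 0.0164269 + 0.0346502 + 0.0175218 + 0.00620618 = 0.0748051
P(Regime 3 | data) = 0.0175218 / 0.0748051 ≈ 0.234

0.234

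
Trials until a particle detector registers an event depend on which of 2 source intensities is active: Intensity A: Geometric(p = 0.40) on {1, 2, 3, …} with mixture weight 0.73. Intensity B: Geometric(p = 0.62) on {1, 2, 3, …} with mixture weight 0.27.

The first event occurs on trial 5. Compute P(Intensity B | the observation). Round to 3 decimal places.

By Bayes' theorem, P(k | x) = w_k f_k(x) / Σ_j w_j f_j(x).
Geometric probabilities:
  f_A = 0.40·(1−0.40)^4 = 0.40·0.1296 = 0.05184
  f_B = 0.62·(1−0.62)^4 = 0.62·0.0208514 = 0.0129278
Unnormalised posteriors:
  w_A·f_A = 0.73 × 0.05184 = 0.0378432
  w_B·f_B = 0.27 × 0.0129278 = 0.00349052
Denominator: 0.0378432 + 0.00349052 = 0.0413337
So the posterior for Intensity B is 0.00349052 / 0.0413337 ≈ 0.084.

0.084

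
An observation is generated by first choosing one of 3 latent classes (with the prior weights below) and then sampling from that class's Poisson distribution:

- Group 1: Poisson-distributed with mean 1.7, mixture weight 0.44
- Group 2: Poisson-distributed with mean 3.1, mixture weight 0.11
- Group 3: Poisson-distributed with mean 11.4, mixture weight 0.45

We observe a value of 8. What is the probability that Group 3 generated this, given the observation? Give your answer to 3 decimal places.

Posterior ∝ prior × likelihood, so P(k | x) ∝ w_k f_k(x); normalise over all components.
Component likelihoods at x = 8:
  f_1 = e^(−1.7)·1.7^8/8! = 0.000316061
  f_2 = e^(−3.1)·3.1^8/8! = 0.00952928
  f_3 = e^(−11.4)·11.4^8/8! = 0.0792066
Prior × likelihood for each component:
  w_1·f_1 = 0.44 × 0.000316061 = 0.000139067
  w_2·f_2 = 0.11 × 0.00952928 = 0.00104822
  w_3·f_3 = 0.45 × 0.0792066 = 0.035643
Denominator: 0.000139067 + 0.00104822 + 0.035643 = 0.0368302
P(Group 3 | x) ≈ 0.968

0.968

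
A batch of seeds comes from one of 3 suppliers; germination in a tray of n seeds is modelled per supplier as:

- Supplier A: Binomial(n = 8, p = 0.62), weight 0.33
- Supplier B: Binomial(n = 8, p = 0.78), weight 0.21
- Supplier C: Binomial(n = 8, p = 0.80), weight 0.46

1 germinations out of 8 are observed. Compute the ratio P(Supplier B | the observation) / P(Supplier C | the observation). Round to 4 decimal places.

Posterior odds = (w_i f_i(x)) / (w_j f_j(x)); the normalising sum cancels.
Component likelihoods at x = 1 germinations out of 8:
  p_A = C(8,1)·0.62^1·0.38^7 = 8·0.62·0.00114416 = 0.00567501
  p_B = C(8,1)·0.78^1·0.22^7 = 8·0.78·2.49436e-05 = 0.000155648
  p_C = C(8,1)·0.80^1·0.20^7 = 8·0.8·1.28e-05 = 8.192e-05
Odds = (0.21/0.46) × (0.000155648/8.192e-05) = 0.456522 × 1.9 ≈ 0.8674

0.8674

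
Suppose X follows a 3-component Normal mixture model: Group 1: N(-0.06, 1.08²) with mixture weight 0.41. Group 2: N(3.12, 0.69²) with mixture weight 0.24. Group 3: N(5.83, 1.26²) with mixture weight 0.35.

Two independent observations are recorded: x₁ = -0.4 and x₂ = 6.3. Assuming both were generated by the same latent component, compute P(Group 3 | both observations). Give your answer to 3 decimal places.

The responsibility of component k is π_k f_k(x) divided by Σ_j π_j f_j(x).
Since both observations come from the same component, the likelihood for component k is f_k(x₁)·f_k(x₂).
  p_1 = [(1/(1.08·√(2π)))·exp(−(-0.4−-0.06)²/(2·1.08²)) = 0.369391·exp(-0.04955) = 0.351532] × [1.08902e-08] = 3.82824e-09
  p_2 = [(1/(0.69·√(2π)))·exp(−(-0.4−3.12)²/(2·0.69²)) = 0.578177·exp(-13.01239) = 1.29078e-06] × [1.41201e-05] = 1.82259e-11
  p_3 = [(1/(1.26·√(2π)))·exp(−(-0.4−5.83)²/(2·1.26²)) = 0.316621·exp(-12.22377) = 1.55534e-06] × [0.295342] = 4.59358e-07
Multiply by the mixture weights:
  π_1·p_1 = 0.41 × 3.82824e-09 = 1.56958e-09
  π_2·p_2 = 0.24 × 1.82259e-11 = 4.37421e-12
  π_3·p_3 = 0.35 × 4.59358e-07 = 1.60775e-07
Evidence: 1.56958e-09 + 4.37421e-12 + 1.60775e-07 = 1.62349e-07
P(Group 3 | data) = 1.60775e-07 / 1.62349e-07 ≈ 0.990

0.990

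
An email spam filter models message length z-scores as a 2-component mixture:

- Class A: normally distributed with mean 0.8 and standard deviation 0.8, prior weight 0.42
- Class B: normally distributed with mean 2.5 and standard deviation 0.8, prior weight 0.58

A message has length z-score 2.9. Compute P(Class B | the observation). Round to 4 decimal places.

0.9745

By Bayes' theorem, P(k | x) = π_k f_k(x) / Σ_j π_j f_j(x).
Normal densities:
  p_A = 0.0159052
  p_B = 0.440082
Prior × likelihood for each component:
  π_A·p_A = 0.42 × 0.0159052 = 0.0066802
  π_B·p_B = 0.58 × 0.440082 = 0.255247
Normaliser: 0.0066802 + 0.255247 = 0.261928
So the posterior for Class B is 0.255247 / 0.261928 ≈ 0.9745.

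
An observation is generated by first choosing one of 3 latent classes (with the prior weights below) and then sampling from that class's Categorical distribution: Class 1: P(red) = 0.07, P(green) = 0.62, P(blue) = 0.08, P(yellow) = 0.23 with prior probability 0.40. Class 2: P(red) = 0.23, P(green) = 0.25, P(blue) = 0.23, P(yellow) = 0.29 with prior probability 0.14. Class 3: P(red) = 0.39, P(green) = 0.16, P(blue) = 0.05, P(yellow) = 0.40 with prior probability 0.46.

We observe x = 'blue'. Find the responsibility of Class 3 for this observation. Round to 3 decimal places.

Posterior ∝ prior × likelihood, so P(k | x) ∝ π_k f_k(x); normalise over all components.
Component likelihoods at x = 'blue':
  L_1 = P(blue | comp) = 0.08
  L_2 = P(blue | comp) = 0.23
  L_3 = P(blue | comp) = 0.05
Unnormalised posteriors:
  π_1·L_1 = 0.40 × 0.08 = 0.032
  π_2·L_2 = 0.14 × 0.23 = 0.0322
  π_3·L_3 = 0.46 × 0.05 = 0.023
Denominator: 0.032 + 0.0322 + 0.023 = 0.0872
P(Class 3 | data) ≈ 0.264

0.264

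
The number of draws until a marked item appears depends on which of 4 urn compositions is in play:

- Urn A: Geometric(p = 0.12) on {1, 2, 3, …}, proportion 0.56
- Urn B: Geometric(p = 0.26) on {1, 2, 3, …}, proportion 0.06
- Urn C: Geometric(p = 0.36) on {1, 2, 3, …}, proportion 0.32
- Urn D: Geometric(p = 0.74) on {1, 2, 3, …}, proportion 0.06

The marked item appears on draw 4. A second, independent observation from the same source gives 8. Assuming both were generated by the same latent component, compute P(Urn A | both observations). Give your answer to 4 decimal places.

Apply Bayes' rule: the posterior for each component is proportional to its prior times its likelihood at x.
Since both observations come from the same component, the likelihood for component k is f_k(x₁)·f_k(x₂).
  p_A = [0.0817766] × [0.0490411] = 0.00401041
  p_B = [0.105358] × [0.0315933] = 0.00332862
  p_C = [0.0943718] × [0.015833] = 0.00149419
  p_D = [0.0130062] × [5.94354e-05] = 7.73031e-07
Multiply by the mixture weights:
  π_A·p_A = 0.56 × 0.00401041 = 0.00224583
  π_B·p_B = 0.06 × 0.00332862 = 0.000199717
  π_C·p_C = 0.32 × 0.00149419 = 0.00047814
  π_D·p_D = 0.06 × 7.73031e-07 = 4.63819e-08
Sum: 0.00224583 + 0.000199717 + 0.00047814 + 4.63819e-08 = 0.00292373
P(Urn A | x₁, x₂) ≈ 0.7681

0.7681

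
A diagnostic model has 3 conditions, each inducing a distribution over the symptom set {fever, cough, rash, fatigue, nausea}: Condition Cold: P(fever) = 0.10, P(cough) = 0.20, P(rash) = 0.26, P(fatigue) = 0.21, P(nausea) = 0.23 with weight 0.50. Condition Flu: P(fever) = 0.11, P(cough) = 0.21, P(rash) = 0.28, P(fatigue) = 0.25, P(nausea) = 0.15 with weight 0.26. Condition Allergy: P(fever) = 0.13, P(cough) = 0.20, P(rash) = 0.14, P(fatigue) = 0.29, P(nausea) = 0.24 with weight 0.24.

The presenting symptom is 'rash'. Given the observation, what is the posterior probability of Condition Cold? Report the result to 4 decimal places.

Posterior ∝ prior × likelihood, so P(k | x) ∝ w_k f_k(x); normalise over all components.
Evaluate each component's likelihood at the observed value:
  p_Cold = P(rash | comp) = 0.26
  p_Flu = P(rash | comp) = 0.28
  p_Allergy = P(rash | comp) = 0.14
Multiply by the mixture weights:
  w_Cold·p_Cold = 0.50 × 0.26 = 0.13
  w_Flu·p_Flu = 0.26 × 0.28 = 0.0728
  w_Allergy·p_Allergy = 0.24 × 0.14 = 0.0336
Sum: 0.13 + 0.0728 + 0.0336 = 0.2364
P(Condition Cold | x) ≈ 0.5499

0.5499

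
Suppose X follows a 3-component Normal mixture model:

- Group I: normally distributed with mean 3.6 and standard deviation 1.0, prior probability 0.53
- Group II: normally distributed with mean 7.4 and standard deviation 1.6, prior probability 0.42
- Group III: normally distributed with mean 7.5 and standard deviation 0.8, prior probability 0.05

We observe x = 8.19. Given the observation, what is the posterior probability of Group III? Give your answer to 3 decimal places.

Posterior ∝ prior × likelihood, so P(k | x) ∝ π_k f_k(x); normalise over all components.
Component likelihoods at x = 8.19:
  p_I = 1.06177e-05
  p_II = 0.220725
  p_III = 0.343782
Unnormalised posteriors:
  π_I·p_I = 0.53 × 1.06177e-05 = 5.62738e-06
  π_II·p_II = 0.42 × 0.220725 = 0.0927046
  π_III·p_III = 0.05 × 0.343782 = 0.0171891
Sum: 5.62738e-06 + 0.0927046 + 0.0171891 = 0.109899
P(Group III | data) ≈ 0.156

0.156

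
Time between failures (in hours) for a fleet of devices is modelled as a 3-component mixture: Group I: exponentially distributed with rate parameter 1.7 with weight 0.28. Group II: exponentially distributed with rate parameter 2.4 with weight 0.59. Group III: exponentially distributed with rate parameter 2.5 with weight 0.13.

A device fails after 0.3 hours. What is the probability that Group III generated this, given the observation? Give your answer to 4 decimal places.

0.1360

The responsibility of component k is P(Z=k) f_k(x) divided by Σ_j P(Z=j) f_j(x).
Exponential densities:
  f_I = 1.7·e^(−1.7·0.3) = 1.7·e^(−0.5100) = 1.02084
  f_II = 2.4·e^(−2.4·0.3) = 2.4·e^(−0.7200) = 1.16821
  f_III = 2.5·e^(−2.5·0.3) = 2.5·e^(−0.7500) = 1.18092
Unnormalised posteriors:
  P(Z=I)·f_I = 0.28 × 1.02084 = 0.285836
  P(Z=II)·f_II = 0.59 × 1.16821 = 0.689241
  P(Z=III)·f_III = 0.13 × 1.18092 = 0.153519
Normaliser: 0.285836 + 0.689241 + 0.153519 = 1.1286
P(Group III | 0.3 hours) ≈ 0.1360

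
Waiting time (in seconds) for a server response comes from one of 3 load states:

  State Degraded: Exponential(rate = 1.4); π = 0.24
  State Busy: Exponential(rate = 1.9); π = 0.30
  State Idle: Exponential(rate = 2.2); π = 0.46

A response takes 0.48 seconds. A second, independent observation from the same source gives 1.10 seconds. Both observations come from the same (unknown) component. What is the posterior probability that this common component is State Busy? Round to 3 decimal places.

The responsibility of component k is w_k f_k(x) divided by Σ_j w_j f_j(x).
Since both observations come from the same component, the likelihood for component k is f_k(x₁)·f_k(x₂).
  p_Degraded = [1.4·e^(−1.4·0.48) = 1.4·e^(−0.6720) = 0.714961] × [0.300134] = 0.214584
  p_Busy = [1.9·e^(−1.9·0.48) = 1.9·e^(−0.9120) = 0.763268] × [0.235006] = 0.179372
  p_Idle = [2.2·e^(−2.2·0.48) = 2.2·e^(−1.0560) = 0.765258] × [0.195628] = 0.149705
Weight by the priors:
  w_Degraded·p_Degraded = 0.24 × 0.214584 = 0.0515001
  w_Busy·p_Busy = 0.30 × 0.179372 = 0.0538117
  w_Idle·p_Idle = 0.46 × 0.149705 = 0.0688645
Denominator: 0.0515001 + 0.0538117 + 0.0688645 = 0.174176
Responsibility of State Busy: 0.0538117 / 0.174176 ≈ 0.309

0.309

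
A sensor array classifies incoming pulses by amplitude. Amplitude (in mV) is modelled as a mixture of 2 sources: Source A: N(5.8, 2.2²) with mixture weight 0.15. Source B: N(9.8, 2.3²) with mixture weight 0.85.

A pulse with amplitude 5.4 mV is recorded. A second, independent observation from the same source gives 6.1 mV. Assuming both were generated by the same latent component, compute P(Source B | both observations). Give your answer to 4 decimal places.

0.1896

The responsibility of component k is P(Z=k) f_k(x) divided by Σ_j P(Z=j) f_j(x).
Since both observations come from the same component, the likelihood for component k is f_k(x₁)·f_k(x₂).
  p_A = [0.178365] × [0.179659] = 0.0320449
  p_B = [0.0278279] × [0.0475583] = 0.00132345
Weight by the priors:
  P(Z=A)·p_A = 0.15 × 0.0320449 = 0.00480673
  P(Z=B)·p_B = 0.85 × 0.00132345 = 0.00112493
Normaliser: 0.00480673 + 0.00112493 = 0.00593166
Responsibility of Source B: 0.00112493 / 0.00593166 ≈ 0.1896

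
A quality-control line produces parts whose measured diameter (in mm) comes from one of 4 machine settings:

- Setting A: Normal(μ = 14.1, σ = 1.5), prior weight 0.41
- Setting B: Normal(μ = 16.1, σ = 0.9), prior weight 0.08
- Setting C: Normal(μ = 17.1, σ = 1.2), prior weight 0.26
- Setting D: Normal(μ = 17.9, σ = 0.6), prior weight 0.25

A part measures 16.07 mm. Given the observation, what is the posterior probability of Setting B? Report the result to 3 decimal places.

Posterior ∝ prior × likelihood, so P(k | x) ∝ π_k f_k(x); normalise over all components.
Normal densities:
  p_A = (1/(1.5·√(2π)))·exp(−(16.07−14.1)²/(2·1.5²)) = 0.265962·exp(-0.86242) = 0.112273
  p_B = (1/(0.9·√(2π)))·exp(−(16.07−16.1)²/(2·0.9²)) = 0.443269·exp(-0.00056) = 0.443023
  p_C = (1/(1.2·√(2π)))·exp(−(16.07−17.1)²/(2·1.2²)) = 0.332452·exp(-0.36837) = 0.230011
  p_D = (1/(0.6·√(2π)))·exp(−(16.07−17.9)²/(2·0.6²)) = 0.664904·exp(-4.65125) = 0.0063496
Unnormalised posteriors:
  π_A·p_A = 0.41 × 0.112273 = 0.0460317
  π_B·p_B = 0.08 × 0.443023 = 0.0354418
  π_C·p_C = 0.26 × 0.230011 = 0.0598029
  π_D·p_D = 0.25 × 0.0063496 = 0.0015874
Evidence: 0.0460317 + 0.0354418 + 0.0598029 + 0.0015874 = 0.142864
P(Setting B | data) = 0.0354418 / 0.142864 ≈ 0.248

0.248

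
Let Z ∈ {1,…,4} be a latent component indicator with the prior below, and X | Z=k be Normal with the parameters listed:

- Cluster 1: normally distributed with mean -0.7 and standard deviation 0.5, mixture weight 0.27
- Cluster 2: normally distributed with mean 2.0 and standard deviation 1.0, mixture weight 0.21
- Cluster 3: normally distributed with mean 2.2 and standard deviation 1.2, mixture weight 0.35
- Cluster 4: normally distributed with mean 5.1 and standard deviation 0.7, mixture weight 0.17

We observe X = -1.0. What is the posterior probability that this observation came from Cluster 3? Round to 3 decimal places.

0.018

By Bayes' theorem, P(k | x) = π_k f_k(x) / Σ_j π_j f_j(x).
Normal densities:
  p_1 = 0.666449
  p_2 = 0.00443185
  p_3 = 0.00949666
  p_4 = 1.84466e-17
Prior × likelihood for each component:
  π_1·p_1 = 0.27 × 0.666449 = 0.179941
  π_2·p_2 = 0.21 × 0.00443185 = 0.000930688
  π_3·p_3 = 0.35 × 0.00949666 = 0.00332383
  π_4·p_4 = 0.17 × 1.84466e-17 = 3.13592e-18
Evidence: 0.179941 + 0.000930688 + 0.00332383 + 3.13592e-18 = 0.184196
P(Cluster 3 | the observation) = 0.00332383 / 0.184196 ≈ 0.018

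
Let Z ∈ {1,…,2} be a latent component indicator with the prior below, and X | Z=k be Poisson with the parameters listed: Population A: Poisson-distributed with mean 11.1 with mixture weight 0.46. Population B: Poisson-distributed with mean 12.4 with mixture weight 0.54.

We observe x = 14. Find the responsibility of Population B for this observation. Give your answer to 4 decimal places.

Apply Bayes' rule: the posterior for each component is proportional to its prior times its likelihood at x.
Component likelihoods at x = 14:
  p_A = e^(−11.1)·11.1^14/14! = 0.0747213
  p_B = e^(−12.4)·12.4^14/14! = 0.0959939
Prior × likelihood for each component:
  w_A·p_A = 0.46 × 0.0747213 = 0.0343718
  w_B·p_B = 0.54 × 0.0959939 = 0.0518367
Evidence: 0.0343718 + 0.0518367 = 0.0862085
P(Population B | 14) = 0.0518367 / 0.0862085 ≈ 0.6013

0.6013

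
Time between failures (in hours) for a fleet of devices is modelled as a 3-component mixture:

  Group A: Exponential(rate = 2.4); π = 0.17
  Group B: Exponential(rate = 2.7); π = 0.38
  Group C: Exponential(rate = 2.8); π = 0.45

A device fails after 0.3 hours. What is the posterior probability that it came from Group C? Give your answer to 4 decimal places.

0.4537

The responsibility of component k is π_k f_k(x) divided by Σ_j π_j f_j(x).
Evaluate each component's likelihood at the observed value:
  f_A = 2.4·e^(−2.4·0.3) = 2.4·e^(−0.7200) = 1.16821
  f_B = 2.7·e^(−2.7·0.3) = 2.7·e^(−0.8100) = 1.20112
  f_C = 2.8·e^(−2.8·0.3) = 2.8·e^(−0.8400) = 1.20879
Unnormalised posteriors:
  π_A·f_A = 0.17 × 1.16821 = 0.198595
  π_B·f_B = 0.38 × 1.20112 = 0.456424
  π_C·f_C = 0.45 × 1.20879 = 0.543955
Denominator: 0.198595 + 0.456424 + 0.543955 = 1.19897
P(Group C | x) = 0.543955 / 1.19897 ≈ 0.4537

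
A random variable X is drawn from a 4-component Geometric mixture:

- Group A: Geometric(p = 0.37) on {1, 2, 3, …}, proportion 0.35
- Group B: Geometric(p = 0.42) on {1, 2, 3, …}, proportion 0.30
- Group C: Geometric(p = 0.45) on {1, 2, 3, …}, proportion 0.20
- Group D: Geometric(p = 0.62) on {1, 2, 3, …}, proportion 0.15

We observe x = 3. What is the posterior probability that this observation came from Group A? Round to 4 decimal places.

0.3823

By Bayes' theorem, P(k | x) = w_k f_k(x) / Σ_j w_j f_j(x).
Geometric probabilities:
  p_A = 0.146853
  p_B = 0.141288
  p_C = 0.136125
  p_D = 0.089528
Unnormalised posteriors:
  w_A·p_A = 0.35 × 0.146853 = 0.0513986
  w_B·p_B = 0.30 × 0.141288 = 0.0423864
  w_C·p_C = 0.20 × 0.136125 = 0.027225
  w_D·p_D = 0.15 × 0.089528 = 0.0134292
Evidence: 0.0513986 + 0.0423864 + 0.027225 + 0.0134292 = 0.134439
Responsibility of Group A: 0.0513986 / 0.134439 ≈ 0.3823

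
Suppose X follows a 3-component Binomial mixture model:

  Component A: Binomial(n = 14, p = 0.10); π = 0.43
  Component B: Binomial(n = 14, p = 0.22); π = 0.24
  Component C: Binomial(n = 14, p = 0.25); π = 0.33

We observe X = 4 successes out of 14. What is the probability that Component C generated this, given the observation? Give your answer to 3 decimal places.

By Bayes' theorem, P(k | x) = π_k f_k(x) / Σ_j π_j f_j(x).
Binomial probabilities:
  L_A = 0.0349027
  L_B = 0.195466
  L_C = 0.220195
Prior × likelihood for each component:
  π_A·L_A = 0.43 × 0.0349027 = 0.0150082
  π_B·L_B = 0.24 × 0.195466 = 0.0469118
  π_C·L_C = 0.33 × 0.220195 = 0.0726642
Evidence: 0.0150082 + 0.0469118 + 0.0726642 = 0.134584
P(Component C | x) ≈ 0.540

0.540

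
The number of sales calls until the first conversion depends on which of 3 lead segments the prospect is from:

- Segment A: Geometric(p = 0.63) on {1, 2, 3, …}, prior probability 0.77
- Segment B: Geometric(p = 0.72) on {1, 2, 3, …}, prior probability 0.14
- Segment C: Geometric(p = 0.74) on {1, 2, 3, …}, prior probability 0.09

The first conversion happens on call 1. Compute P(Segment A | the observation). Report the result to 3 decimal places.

Posterior ∝ prior × likelihood, so P(k | x) ∝ w_k f_k(x); normalise over all components.
Evaluate each component's likelihood at the observed value:
  p_A = 0.63·(1−0.63)^0 = 0.63·1 = 0.63
  p_B = 0.72·(1−0.72)^0 = 0.72·1 = 0.72
  p_C = 0.74·(1−0.74)^0 = 0.74·1 = 0.74
Unnormalised posteriors:
  w_A·p_A = 0.77 × 0.63 = 0.4851
  w_B·p_B = 0.14 × 0.72 = 0.1008
  w_C·p_C = 0.09 × 0.74 = 0.0666
Normaliser: 0.4851 + 0.1008 + 0.0666 = 0.6525
P(Segment A | data) = 0.4851 / 0.6525 ≈ 0.743

0.743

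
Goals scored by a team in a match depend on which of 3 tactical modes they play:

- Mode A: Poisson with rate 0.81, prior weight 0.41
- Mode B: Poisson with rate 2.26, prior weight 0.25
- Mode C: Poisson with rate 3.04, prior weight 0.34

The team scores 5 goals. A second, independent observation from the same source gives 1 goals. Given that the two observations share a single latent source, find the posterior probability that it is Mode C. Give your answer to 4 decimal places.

Posterior ∝ prior × likelihood, so P(k | x) ∝ P(Z=k) f_k(x); normalise over all components.
Since both observations come from the same component, the likelihood for component k is f_k(x₁)·f_k(x₂).
  p_A = [e^(−0.81)·0.81^5/5! = 0.0012926] × [0.360335] = 0.00046577
  p_B = [e^(−2.26)·2.26^5/5! = 0.0512691] × [0.235832] = 0.0120909
  p_C = [e^(−3.04)·3.04^5/5! = 0.103498] × [0.145418] = 0.0150505
Weight by the priors:
  P(Z=A)·p_A = 0.41 × 0.00046577 = 0.000190966
  P(Z=B)·p_B = 0.25 × 0.0120909 = 0.00302272
  P(Z=C)·p_C = 0.34 × 0.0150505 = 0.00511716
Marginal: 0.000190966 + 0.00302272 + 0.00511716 = 0.00833085
So the posterior for Mode C is 0.00511716 / 0.00833085 ≈ 0.6142.

0.6142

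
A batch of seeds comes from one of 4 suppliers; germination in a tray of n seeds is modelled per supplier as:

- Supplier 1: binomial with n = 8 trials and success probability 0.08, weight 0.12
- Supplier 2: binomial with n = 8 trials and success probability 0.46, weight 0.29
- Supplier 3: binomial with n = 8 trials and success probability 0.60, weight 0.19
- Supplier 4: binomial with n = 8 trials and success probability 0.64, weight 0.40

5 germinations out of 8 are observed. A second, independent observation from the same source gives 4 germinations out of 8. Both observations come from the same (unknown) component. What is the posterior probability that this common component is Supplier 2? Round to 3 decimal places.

0.290

P(component k | x) = w_k·f_k(x) / marginal(x), where marginal(x) = Σ_j w_j·f_j(x).
Since both observations come from the same component, the likelihood for component k is f_k(x₁)·f_k(x₂).
  f_1 = [0.00014289] × [0.00205404] = 2.93502e-07
  f_2 = [0.181618] × [0.266504] = 0.048402
  f_3 = [0.278692] × [0.232243] = 0.0647243
  f_4 = [0.28054] × [0.197255] = 0.055338
Weight by the priors:
  w_1·f_1 = 0.12 × 2.93502e-07 = 3.52202e-08
  w_2·f_2 = 0.29 × 0.048402 = 0.0140366
  w_3·f_3 = 0.19 × 0.0647243 = 0.0122976
  w_4·f_4 = 0.40 × 0.055338 = 0.0221352
Normaliser: 3.52202e-08 + 0.0140366 + 0.0122976 + 0.0221352 = 0.0484694
So the posterior for Supplier 2 is 0.0140366 / 0.0484694 ≈ 0.290.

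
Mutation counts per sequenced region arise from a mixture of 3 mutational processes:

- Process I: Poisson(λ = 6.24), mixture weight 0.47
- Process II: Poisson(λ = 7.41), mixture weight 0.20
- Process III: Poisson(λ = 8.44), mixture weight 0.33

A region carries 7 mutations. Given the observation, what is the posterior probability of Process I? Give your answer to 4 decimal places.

0.4798

P(component k | x) = π_k·f_k(x) / marginal(x), where marginal(x) = Σ_j π_j·f_j(x).
Evaluate each component's likelihood at the observed value:
  p_I = 0.142516
  p_II = 0.147291
  p_III = 0.130774
Prior × likelihood for each component:
  π_I·p_I = 0.47 × 0.142516 = 0.0669826
  π_II·p_II = 0.20 × 0.147291 = 0.0294581
  π_III·p_III = 0.33 × 0.130774 = 0.0431554
Denominator: 0.0669826 + 0.0294581 + 0.0431554 = 0.139596
So the posterior for Process I is 0.0669826 / 0.139596 ≈ 0.4798.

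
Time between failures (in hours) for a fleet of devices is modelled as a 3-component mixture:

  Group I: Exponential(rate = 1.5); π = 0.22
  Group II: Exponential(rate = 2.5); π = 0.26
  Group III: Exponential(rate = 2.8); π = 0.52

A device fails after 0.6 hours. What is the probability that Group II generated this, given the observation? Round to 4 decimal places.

Apply Bayes' rule: the posterior for each component is proportional to its prior times its likelihood at x.
Exponential densities:
  p_I = 1.5·e^(−1.5·0.6) = 1.5·e^(−0.9000) = 0.609854
  p_II = 2.5·e^(−2.5·0.6) = 2.5·e^(−1.5000) = 0.557825
  p_III = 2.8·e^(−2.8·0.6) = 2.8·e^(−1.6800) = 0.521847
Weight by the priors:
  π_I·p_I = 0.22 × 0.609854 = 0.134168
  π_II·p_II = 0.26 × 0.557825 = 0.145035
  π_III·p_III = 0.52 × 0.521847 = 0.271361
Normaliser: 0.134168 + 0.145035 + 0.271361 = 0.550563
So the posterior for Group II is 0.145035 / 0.550563 ≈ 0.2634.

0.2634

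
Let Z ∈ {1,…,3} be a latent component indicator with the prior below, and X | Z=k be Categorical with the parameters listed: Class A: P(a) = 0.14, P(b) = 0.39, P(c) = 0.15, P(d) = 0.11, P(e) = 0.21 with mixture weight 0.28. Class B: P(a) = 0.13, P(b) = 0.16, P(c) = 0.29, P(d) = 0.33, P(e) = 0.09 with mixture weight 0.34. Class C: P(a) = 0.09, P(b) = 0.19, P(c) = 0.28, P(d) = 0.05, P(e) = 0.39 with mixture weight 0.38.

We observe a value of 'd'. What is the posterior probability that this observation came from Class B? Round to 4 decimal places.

0.6926

By Bayes' theorem, P(k | x) = P(Z=k) f_k(x) / Σ_j P(Z=j) f_j(x).
Component likelihoods at x = 'd':
  f_A = 0.11
  f_B = 0.33
  f_C = 0.05
Weight by the priors:
  P(Z=A)·f_A = 0.28 × 0.11 = 0.0308
  P(Z=B)·f_B = 0.34 × 0.33 = 0.1122
  P(Z=C)·f_C = 0.38 × 0.05 = 0.019
Evidence: 0.0308 + 0.1122 + 0.019 = 0.162
Responsibility of Class B: 0.1122 / 0.162 ≈ 0.6926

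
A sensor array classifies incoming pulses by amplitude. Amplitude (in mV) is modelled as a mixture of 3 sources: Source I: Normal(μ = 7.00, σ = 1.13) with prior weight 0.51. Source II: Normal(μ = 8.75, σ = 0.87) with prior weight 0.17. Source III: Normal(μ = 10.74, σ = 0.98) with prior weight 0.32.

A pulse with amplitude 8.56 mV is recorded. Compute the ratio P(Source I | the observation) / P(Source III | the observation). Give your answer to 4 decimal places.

6.3276

Since P(k|x) ∝ π_k f_k(x), the posterior odds are π_i f_i(x) / (π_j f_j(x)).
Evaluate each component's likelihood at the observed value:
  f_I = (1/(1.13·√(2π)))·exp(−(8.56−7.00)²/(2·1.13²)) = 0.353046·exp(-0.95293) = 0.136138
  f_II = (1/(0.87·√(2π)))·exp(−(8.56−8.75)²/(2·0.87²)) = 0.458554·exp(-0.02385) = 0.447748
  f_III = (1/(0.98·√(2π)))·exp(−(8.56−10.74)²/(2·0.98²)) = 0.407084·exp(-2.47418) = 0.0342896
Posterior odds = (π_I·f_I) / (π_III·f_III) = (0.51·0.136138) / (0.32·0.0342896) = 0.0694302 / 0.0109727 ≈ 6.3276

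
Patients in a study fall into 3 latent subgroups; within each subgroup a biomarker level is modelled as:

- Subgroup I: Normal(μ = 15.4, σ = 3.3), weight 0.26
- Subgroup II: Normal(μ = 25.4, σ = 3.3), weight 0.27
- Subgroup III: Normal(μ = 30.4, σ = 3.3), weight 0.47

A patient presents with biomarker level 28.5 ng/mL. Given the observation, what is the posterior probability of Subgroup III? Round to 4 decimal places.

Apply Bayes' rule: the posterior for each component is proportional to its prior times its likelihood at x.
Evaluate each component's likelihood at the observed value:
  f_I = 4.57596e-05
  f_II = 0.0777628
  f_III = 0.102427
Unnormalised posteriors:
  P(Z=I)·f_I = 0.26 × 4.57596e-05 = 1.18975e-05
  P(Z=II)·f_II = 0.27 × 0.0777628 = 0.020996
  P(Z=III)·f_III = 0.47 × 0.102427 = 0.0481405
Sum: 1.18975e-05 + 0.020996 + 0.0481405 = 0.0691483
P(Subgroup III | data) ≈ 0.6962

0.6962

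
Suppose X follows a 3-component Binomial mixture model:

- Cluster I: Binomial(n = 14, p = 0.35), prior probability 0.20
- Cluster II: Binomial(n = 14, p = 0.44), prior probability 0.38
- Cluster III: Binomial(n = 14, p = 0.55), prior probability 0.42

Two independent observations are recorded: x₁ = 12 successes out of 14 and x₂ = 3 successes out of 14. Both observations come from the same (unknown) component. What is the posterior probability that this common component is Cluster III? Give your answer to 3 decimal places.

0.621

Posterior ∝ prior × likelihood, so P(k | x) ∝ π_k f_k(x); normalise over all components.
Since both observations come from the same component, the likelihood for component k is f_k(x₁)·f_k(x₂).
  f_I = [C(14,12)·0.35^12·0.65^2 = 91·3.37922e-06·0.4225 = 0.000129923] × [0.136569] = 1.77434e-05
  f_II = [C(14,12)·0.44^12·0.56^2 = 91·5.26541e-05·0.3136 = 0.00150262] × [0.0526657] = 7.91366e-05
  f_III = [C(14,12)·0.55^12·0.45^2 = 91·0.000766218·0.2025 = 0.0141195] × [0.00927955] = 0.000131022
Weight by the priors:
  π_I·f_I = 0.20 × 1.77434e-05 = 3.54868e-06
  π_II·f_II = 0.38 × 7.91366e-05 = 3.00719e-05
  π_III·f_III = 0.42 × 0.000131022 = 5.50294e-05
Evidence: 3.54868e-06 + 3.00719e-05 + 5.50294e-05 = 8.865e-05
Responsibility of Cluster III: 5.50294e-05 / 8.865e-05 ≈ 0.621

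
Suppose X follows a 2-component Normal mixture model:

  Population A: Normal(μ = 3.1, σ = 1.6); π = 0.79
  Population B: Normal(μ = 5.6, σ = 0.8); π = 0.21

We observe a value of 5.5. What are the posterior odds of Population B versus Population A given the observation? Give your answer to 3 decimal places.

1.625

Posterior odds = (π_i f_i(x)) / (π_j f_j(x)); the normalising sum cancels.
Evaluate each component's likelihood at the observed value:
  f_A = 0.0809485
  f_B = 0.494797
Posterior odds = (π_B·f_B) / (π_A·f_A) = (0.21·0.494797) / (0.79·0.0809485) = 0.103907 / 0.0639493 ≈ 1.625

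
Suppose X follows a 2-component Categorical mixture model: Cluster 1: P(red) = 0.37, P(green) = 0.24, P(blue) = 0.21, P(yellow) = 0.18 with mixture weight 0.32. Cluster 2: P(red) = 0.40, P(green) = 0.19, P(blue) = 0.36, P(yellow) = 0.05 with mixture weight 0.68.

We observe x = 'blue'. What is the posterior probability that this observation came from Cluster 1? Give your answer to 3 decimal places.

The responsibility of component k is π_k f_k(x) divided by Σ_j π_j f_j(x).
Component likelihoods at x = 'blue':
  f_1 = P(blue | comp) = 0.21
  f_2 = P(blue | comp) = 0.36
Unnormalised posteriors:
  π_1·f_1 = 0.32 × 0.21 = 0.0672
  π_2·f_2 = 0.68 × 0.36 = 0.2448
Denominator: 0.0672 + 0.2448 = 0.312
Responsibility of Cluster 1: 0.0672 / 0.312 ≈ 0.215

0.215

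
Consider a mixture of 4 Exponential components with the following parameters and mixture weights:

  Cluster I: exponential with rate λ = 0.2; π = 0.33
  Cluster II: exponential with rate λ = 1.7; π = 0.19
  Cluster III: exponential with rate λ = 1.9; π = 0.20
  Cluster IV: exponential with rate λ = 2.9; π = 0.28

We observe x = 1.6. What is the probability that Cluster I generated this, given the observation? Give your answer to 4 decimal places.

0.5033

By Bayes' theorem, P(k | x) = π_k f_k(x) / Σ_j π_j f_j(x).
Evaluate each component's likelihood at the observed value:
  p_I = 0.2·e^(−0.2·1.6) = 0.2·e^(−0.3200) = 0.14523
  p_II = 1.7·e^(−1.7·1.6) = 1.7·e^(−2.7200) = 0.111987
  p_III = 1.9·e^(−1.9·1.6) = 1.9·e^(−3.0400) = 0.0908863
  p_IV = 2.9·e^(−2.9·1.6) = 2.9·e^(−4.6400) = 0.0280073
Unnormalised posteriors:
  π_I·p_I = 0.33 × 0.14523 = 0.0479258
  π_II·p_II = 0.19 × 0.111987 = 0.0212775
  π_III·p_III = 0.20 × 0.0908863 = 0.0181773
  π_IV·p_IV = 0.28 × 0.0280073 = 0.00784205
Normaliser: 0.0479258 + 0.0212775 + 0.0181773 + 0.00784205 = 0.0952227
P(Cluster I | the observation) ≈ 0.5033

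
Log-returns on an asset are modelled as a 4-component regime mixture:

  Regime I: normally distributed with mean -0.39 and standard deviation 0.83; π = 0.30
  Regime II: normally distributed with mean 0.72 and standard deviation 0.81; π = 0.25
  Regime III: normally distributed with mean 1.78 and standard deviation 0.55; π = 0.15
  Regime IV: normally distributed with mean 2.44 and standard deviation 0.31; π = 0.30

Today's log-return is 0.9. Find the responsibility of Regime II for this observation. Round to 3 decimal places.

Posterior ∝ prior × likelihood, so P(k | x) ∝ w_k f_k(x); normalise over all components.
Evaluate each component's likelihood at the observed value:
  p_I = (1/(0.83·√(2π)))·exp(−(0.9−-0.39)²/(2·0.83²)) = 0.480653·exp(-1.20780) = 0.143646
  p_II = (1/(0.81·√(2π)))·exp(−(0.9−0.72)²/(2·0.81²)) = 0.492521·exp(-0.02469) = 0.480509
  p_III = (1/(0.55·√(2π)))·exp(−(0.9−1.78)²/(2·0.55²)) = 0.725350·exp(-1.28000) = 0.201674
  p_IV = (1/(0.31·√(2π)))·exp(−(0.9−2.44)²/(2·0.31²)) = 1.286911·exp(-12.33923) = 5.63234e-06
Multiply by the mixture weights:
  w_I·p_I = 0.30 × 0.143646 = 0.0430938
  w_II·p_II = 0.25 × 0.480509 = 0.120127
  w_III·p_III = 0.15 × 0.201674 = 0.0302511
  w_IV·p_IV = 0.30 × 5.63234e-06 = 1.6897e-06
Normaliser: 0.0430938 + 0.120127 + 0.0302511 + 1.6897e-06 = 0.193474
P(Regime II | data) = 0.120127 / 0.193474 ≈ 0.621

0.621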